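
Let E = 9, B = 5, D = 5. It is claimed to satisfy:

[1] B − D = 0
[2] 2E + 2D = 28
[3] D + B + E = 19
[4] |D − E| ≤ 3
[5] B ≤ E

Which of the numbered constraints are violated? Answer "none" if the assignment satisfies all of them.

Constraint 4 is violated.

[1] B − D = 5 − 5 = 0 — satisfied.
[2] 2E + 2D = 2(9) + 2(5) = 28 — satisfied.
[3] D + B + E = 5 + 5 + 9 = 19 — satisfied.
[4] |5 − 9| = 4; 4 > 3, exceeds bound 3 — violated.
[5] B = 5, E = 9; 5 ≤ 9 — satisfied.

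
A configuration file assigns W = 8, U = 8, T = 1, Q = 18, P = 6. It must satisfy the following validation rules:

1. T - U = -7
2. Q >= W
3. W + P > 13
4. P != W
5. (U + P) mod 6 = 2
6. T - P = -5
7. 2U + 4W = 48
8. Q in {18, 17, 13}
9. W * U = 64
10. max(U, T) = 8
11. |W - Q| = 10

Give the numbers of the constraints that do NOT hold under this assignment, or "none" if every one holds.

All constraints are satisfied.

1. T - U = 1 - 8 = -7  yes
2. Q = 18, W = 8; 18 ≥ 8  yes
3. W + P = 8 + 6 = 14; 14 > 13  yes
4. P = 6, W = 8; distinct  yes
5. U + P = 14; 14 mod 6 = 2  yes
6. T - P = 1 - 6 = -5  yes
7. 2U + 4W = 2(8) + 4(8) = 48  yes
8. Q = 18 is in {18, 17, 13}  yes
9. W * U = 8 * 8 = 64  yes
10. max(8, 1) = 8  yes
11. |8 - 18| = 10  yes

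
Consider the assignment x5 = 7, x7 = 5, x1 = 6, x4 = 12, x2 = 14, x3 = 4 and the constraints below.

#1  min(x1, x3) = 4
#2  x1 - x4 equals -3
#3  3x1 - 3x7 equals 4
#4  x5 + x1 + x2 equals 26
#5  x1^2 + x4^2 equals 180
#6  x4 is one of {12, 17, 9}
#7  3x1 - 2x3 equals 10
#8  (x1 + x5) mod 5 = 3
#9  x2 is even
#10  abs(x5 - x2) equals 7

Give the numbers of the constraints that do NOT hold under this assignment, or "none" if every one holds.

Constraints 2, 3, and 4 do not hold.

#1 min(6, 4) = 4  yes
#2 x1 - x4 = 6 - 12 = -6, not -3  no
#3 3x1 - 3x7 = 3(6) - 3(5) = 3, not 4  no
#4 x5 + x1 + x2 = 7 + 6 + 14 = 27, not 26  no
#5 x1^2 + x4^2 = 6^2 + 12^2 = 36 + 144 = 180  yes
#6 x4 = 12 is in {12, 17, 9}  yes
#7 3x1 - 2x3 = 3(6) - 2(4) = 10  yes
#8 x1 + x5 = 13; 13 mod 5 = 3  yes
#9 x2 = 14 is even  yes
#10 abs(7 - 14) = 7  yes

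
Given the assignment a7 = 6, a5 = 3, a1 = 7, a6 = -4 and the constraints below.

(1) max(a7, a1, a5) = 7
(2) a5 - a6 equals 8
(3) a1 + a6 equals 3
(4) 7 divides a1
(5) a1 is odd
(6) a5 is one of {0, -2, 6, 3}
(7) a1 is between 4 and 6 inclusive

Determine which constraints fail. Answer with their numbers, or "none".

Violated: 2, 7.

(1) max(6, 7, 3) = 7 — holds.
(2) a5 - a6 = 3 - (-4) = 7, not 8 — fails.
(3) a1 + a6 = 7 + (-4) = 3 — holds.
(4) 7 / 7 = 1, so 7 divides 7 — holds.
(5) a1 = 7 is odd — holds.
(6) a5 = 3 is in {0, -2, 6, 3} — holds.
(7) a1 = 7 is outside [4, 6] — fails.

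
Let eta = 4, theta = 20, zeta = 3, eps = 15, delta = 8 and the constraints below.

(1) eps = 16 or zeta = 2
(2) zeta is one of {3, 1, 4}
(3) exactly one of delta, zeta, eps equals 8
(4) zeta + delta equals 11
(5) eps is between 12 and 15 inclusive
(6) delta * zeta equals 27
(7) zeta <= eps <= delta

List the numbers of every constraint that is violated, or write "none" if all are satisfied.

Constraints 1, 6, and 7 do not hold.

(1) eps = 15 ≠ 16 and zeta = 3 ≠ 2; both disjuncts false — does not hold.
(2) zeta = 3 is in {3, 1, 4} — holds.
(3) delta=8, zeta=3, eps=15; 1 of them equals 8 — holds.
(4) zeta + delta = 3 + 8 = 11 — holds.
(5) eps = 15 lies in [12, 15] — holds.
(6) delta * zeta = 8 * 3 = 24, not 27 — does not hold.
(7) values 3, 15, 8; eps = 15 is not <= delta = 8 — does not hold.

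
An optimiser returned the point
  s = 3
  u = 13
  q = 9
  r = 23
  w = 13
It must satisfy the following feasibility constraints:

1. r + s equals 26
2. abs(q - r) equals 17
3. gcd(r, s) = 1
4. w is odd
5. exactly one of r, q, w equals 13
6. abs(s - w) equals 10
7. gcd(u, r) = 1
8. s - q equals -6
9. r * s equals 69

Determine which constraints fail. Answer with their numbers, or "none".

Constraint 2 does not hold.

1. r + s = 23 + 3 = 26 — holds.
2. abs(9 - 23) = 14, not 17 — does not hold.
3. gcd(23, 3) = 1 — holds.
4. w = 13 is odd — holds.
5. r=23, q=9, w=13; 1 of them equals 13 — holds.
6. abs(3 - 13) = 10 — holds.
7. gcd(13, 23) = 1 — holds.
8. s - q = 3 - 9 = -6 — holds.
9. r * s = 23 * 3 = 69 — holds.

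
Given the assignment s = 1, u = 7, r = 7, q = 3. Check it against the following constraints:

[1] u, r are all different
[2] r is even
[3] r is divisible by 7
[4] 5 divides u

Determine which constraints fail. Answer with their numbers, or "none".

Constraints 1, 2, and 4 are violated.

[1] u = r = 7, not all different — violated.
[2] r = 7 is odd — violated.
[3] 7 / 7 = 1, so 7 divides 7 — OK.
[4] 7 = 5*1 + 2, so 5 does not divide 7 — violated.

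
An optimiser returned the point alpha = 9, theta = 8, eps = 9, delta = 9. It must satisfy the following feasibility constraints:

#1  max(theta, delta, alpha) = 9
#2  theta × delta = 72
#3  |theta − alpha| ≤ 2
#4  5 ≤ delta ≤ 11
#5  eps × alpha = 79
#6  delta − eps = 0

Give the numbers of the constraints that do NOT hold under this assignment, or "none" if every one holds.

#1 max(8, 9, 9) = 9 — holds.
#2 theta × delta = 8 × 9 = 72 — holds.
#3 |8 − 9| = 1; 1 ≤ 2 — holds.
#4 delta = 9 lies in [5, 11] — holds.
#5 eps × alpha = 9 × 9 = 81, not 79 — does not hold.
#6 delta − eps = 9 − 9 = 0 — holds.

Constraint 5 is violated.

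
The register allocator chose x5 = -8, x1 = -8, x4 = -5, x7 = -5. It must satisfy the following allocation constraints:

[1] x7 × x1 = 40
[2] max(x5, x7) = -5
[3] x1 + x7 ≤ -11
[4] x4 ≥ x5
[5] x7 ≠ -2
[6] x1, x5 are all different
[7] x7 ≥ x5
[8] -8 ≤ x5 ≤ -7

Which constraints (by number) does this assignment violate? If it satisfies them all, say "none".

[1] x7 × x1 = -5 × (-8) = 40  true
[2] max(-8, -5) = -5  true
[3] x1 + x7 = -8 + (-5) = -13; -13 ≤ -11  true
[4] x4 = -5, x5 = -8; -5 ≥ -8  true
[5] x7 = -5, and -5 ≠ -2  true
[6] x1 = x5 = -8, not all different  false
[7] x7 = -5, x5 = -8; -5 ≥ -8  true
[8] x5 = -8 lies in [-8, -7]  true

Violated: 6.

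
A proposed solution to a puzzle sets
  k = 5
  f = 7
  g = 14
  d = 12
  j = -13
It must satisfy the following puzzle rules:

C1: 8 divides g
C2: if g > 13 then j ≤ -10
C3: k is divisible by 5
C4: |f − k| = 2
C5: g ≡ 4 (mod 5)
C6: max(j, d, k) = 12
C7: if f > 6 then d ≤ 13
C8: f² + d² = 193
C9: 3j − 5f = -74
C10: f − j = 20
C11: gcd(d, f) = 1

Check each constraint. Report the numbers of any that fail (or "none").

C1: 14 = 8×1 + 6, so 8 does not divide 14 — does not hold.
C2: g = 14 > 13, so we need j ≤ -10; j = -13 ≤ -10 — holds.
C3: 5 / 5 = 1, so 5 divides 5 — holds.
C4: |7 − 5| = 2 — holds.
C5: 14 mod 5 = 4 — holds.
C6: max(-13, 12, 5) = 12 — holds.
C7: f = 7 > 6, so we need d ≤ 13; d = 12 ≤ 13 — holds.
C8: f² + d² = 7² + 12² = 49 + 144 = 193 — holds.
C9: 3j − 5f = 3(-13) − 5(7) = -74 — holds.
C10: f − j = 7 − (-13) = 20 — holds.
C11: gcd(12, 7) = 1 — holds.

Constraint 1 is violated.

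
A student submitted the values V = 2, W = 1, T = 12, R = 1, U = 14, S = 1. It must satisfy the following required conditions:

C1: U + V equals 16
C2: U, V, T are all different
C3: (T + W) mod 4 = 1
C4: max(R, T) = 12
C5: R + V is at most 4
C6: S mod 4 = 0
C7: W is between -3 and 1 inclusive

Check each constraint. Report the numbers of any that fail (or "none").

Constraint 6 does not hold.

C1: U + V = 14 + 2 = 16 — satisfied.
C2: values 14, 2, 12 are pairwise distinct — satisfied.
C3: T + W = 13; 13 mod 4 = 1 — satisfied.
C4: max(1, 12) = 12 — satisfied.
C5: R + V = 1 + 2 = 3; 3 ≤ 4 — satisfied.
C6: 1 mod 4 = 1, not 0 — violated.
C7: W = 1 lies in [-3, 1] — satisfied.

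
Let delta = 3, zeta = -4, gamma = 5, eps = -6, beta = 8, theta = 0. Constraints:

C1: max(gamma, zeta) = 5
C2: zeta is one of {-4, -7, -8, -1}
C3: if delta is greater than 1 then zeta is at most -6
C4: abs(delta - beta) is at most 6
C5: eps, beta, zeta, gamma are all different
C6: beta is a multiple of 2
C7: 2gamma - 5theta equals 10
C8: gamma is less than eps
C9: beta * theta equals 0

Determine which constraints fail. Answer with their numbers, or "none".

C1: max(5, -4) = 5 — OK.
C2: zeta = -4 is in {-4, -7, -8, -1} — OK.
C3: delta = 3 > 1, so we need zeta ≤ -6; but zeta = -4 > -6 — violated.
C4: abs(3 - 8) = 5; 5 ≤ 6 — OK.
C5: values -6, 8, -4, 5 are pairwise distinct — OK.
C6: 8 / 2 = 4, so 2 divides 8 — OK.
C7: 2gamma - 5theta = 2(5) - 5(0) = 10 — OK.
C8: gamma = 5, eps = -6; 5 ≥ -6 (want <) — violated.
C9: beta * theta = 8 * 0 = 0 — OK.

Constraints 3 and 8 are violated.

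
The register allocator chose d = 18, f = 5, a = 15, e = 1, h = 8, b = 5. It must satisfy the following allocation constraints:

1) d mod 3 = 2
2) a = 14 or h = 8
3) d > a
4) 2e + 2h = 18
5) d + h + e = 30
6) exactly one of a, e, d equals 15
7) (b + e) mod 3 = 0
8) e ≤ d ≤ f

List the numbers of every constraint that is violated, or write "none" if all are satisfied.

1) 18 mod 3 = 0, not 2 — violated.
2) a = 15 ≠ 14, but h = 8 = 8 (second disjunct) — OK.
3) d = 18, a = 15; 18 > 15 — OK.
4) 2e + 2h = 2(1) + 2(8) = 18 — OK.
5) d + h + e = 18 + 8 + 1 = 27, not 30 — violated.
6) a=15, e=1, d=18; 1 of them equals 15 — OK.
7) b + e = 6; 6 mod 3 = 0 — OK.
8) values 1, 18, 5; d = 18 is not ≤ f = 5 — violated.

Constraints 1, 5, and 8 are violated.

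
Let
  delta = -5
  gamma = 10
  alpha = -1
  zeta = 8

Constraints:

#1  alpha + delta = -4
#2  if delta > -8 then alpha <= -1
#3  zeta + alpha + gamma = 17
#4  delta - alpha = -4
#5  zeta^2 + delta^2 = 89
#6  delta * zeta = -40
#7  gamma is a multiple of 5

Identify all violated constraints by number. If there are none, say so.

#1 alpha + delta = -1 + (-5) = -6, not -4  ✘
#2 delta = -5 > -8, so we need alpha ≤ -1; alpha = -1 ≤ -1  ✔
#3 zeta + alpha + gamma = 8 + (-1) + 10 = 17  ✔
#4 delta - alpha = -5 - (-1) = -4  ✔
#5 zeta^2 + delta^2 = 8^2 + (-5)^2 = 64 + 25 = 89  ✔
#6 delta * zeta = -5 * 8 = -40  ✔
#7 10 / 5 = 2, so 5 divides 10  ✔

Constraint 1 does not hold.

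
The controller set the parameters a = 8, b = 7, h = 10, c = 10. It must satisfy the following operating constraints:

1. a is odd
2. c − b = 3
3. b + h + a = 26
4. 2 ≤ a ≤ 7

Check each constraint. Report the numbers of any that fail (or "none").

Constraints 1, 3, and 4 are violated.

1. a = 8 is even  ✘
2. c − b = 10 − 7 = 3  ✔
3. b + h + a = 7 + 10 + 8 = 25, not 26  ✘
4. a = 8 is outside [2, 7]  ✘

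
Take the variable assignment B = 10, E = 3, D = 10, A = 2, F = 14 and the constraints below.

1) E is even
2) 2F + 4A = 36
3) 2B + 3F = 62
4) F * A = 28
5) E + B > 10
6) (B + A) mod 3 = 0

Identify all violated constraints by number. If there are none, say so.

1) E = 3 is odd  FAIL
2) 2F + 4A = 2(14) + 4(2) = 36  OK
3) 2B + 3F = 2(10) + 3(14) = 62  OK
4) F * A = 14 * 2 = 28  OK
5) E + B = 3 + 10 = 13; 13 > 10  OK
6) B + A = 12; 12 mod 3 = 0  OK

Constraint 1 does not hold.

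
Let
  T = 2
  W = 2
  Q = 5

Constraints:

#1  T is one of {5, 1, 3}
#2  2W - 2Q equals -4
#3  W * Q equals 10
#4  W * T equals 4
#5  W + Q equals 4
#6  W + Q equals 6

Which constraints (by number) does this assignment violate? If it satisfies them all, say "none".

#1 T = 2 is not in {5, 1, 3}  ✘
#2 2W - 2Q = 2(2) - 2(5) = -6, not -4  ✘
#3 W * Q = 2 * 5 = 10  ✔
#4 W * T = 2 * 2 = 4  ✔
#5 W + Q = 2 + 5 = 7, not 4  ✘
#6 W + Q = 2 + 5 = 7, not 6  ✘

Constraints 1, 2, 5, and 6 are violated.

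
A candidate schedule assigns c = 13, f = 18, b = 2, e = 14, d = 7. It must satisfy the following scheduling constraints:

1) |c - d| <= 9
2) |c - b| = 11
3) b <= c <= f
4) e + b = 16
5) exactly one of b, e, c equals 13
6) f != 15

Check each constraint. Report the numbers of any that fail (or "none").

All constraints are satisfied.

1) |13 - 7| = 6; 6 ≤ 9 — satisfied.
2) |13 - 2| = 11 — satisfied.
3) values 2 <= 13 <= 18 — satisfied.
4) e + b = 14 + 2 = 16 — satisfied.
5) b=2, e=14, c=13; 1 of them equals 13 — satisfied.
6) f = 18, and 18 ≠ 15 — satisfied.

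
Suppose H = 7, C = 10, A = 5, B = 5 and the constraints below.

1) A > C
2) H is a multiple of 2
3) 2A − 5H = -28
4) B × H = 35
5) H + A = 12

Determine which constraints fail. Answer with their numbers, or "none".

1) A = 5, C = 10; 5 ≤ 10 (want >) — violated.
2) 7 = 2×3 + 1, so 2 does not divide 7 — violated.
3) 2A − 5H = 2(5) − 5(7) = -25, not -28 — violated.
4) B × H = 5 × 7 = 35 — OK.
5) H + A = 7 + 5 = 12 — OK.

No — constraints 1, 2, and 3 are not satisfied.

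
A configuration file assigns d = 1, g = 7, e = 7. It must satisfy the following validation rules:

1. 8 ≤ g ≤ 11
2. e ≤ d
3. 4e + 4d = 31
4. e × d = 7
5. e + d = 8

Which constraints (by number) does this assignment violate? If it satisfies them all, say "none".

1. g = 7 is outside [8, 11]  ✘
2. e = 7, d = 1; 7 > 1 (want ≤)  ✘
3. 4e + 4d = 4(7) + 4(1) = 32, not 31  ✘
4. e × d = 7 × 1 = 7  ✔
5. e + d = 7 + 1 = 8  ✔

The assignment fails constraints 1, 2, and 3.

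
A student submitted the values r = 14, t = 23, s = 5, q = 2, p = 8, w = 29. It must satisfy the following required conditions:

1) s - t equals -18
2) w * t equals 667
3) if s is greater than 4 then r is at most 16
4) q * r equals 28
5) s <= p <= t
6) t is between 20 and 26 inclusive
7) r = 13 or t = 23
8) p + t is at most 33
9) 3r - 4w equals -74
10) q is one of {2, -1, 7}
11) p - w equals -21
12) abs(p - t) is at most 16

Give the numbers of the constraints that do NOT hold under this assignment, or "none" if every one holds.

1) s - t = 5 - 23 = -18 — satisfied.
2) w * t = 29 * 23 = 667 — satisfied.
3) s = 5 > 4, so we need r ≤ 16; r = 14 ≤ 16 — satisfied.
4) q * r = 2 * 14 = 28 — satisfied.
5) values 5 <= 8 <= 23 — satisfied.
6) t = 23 lies in [20, 26] — satisfied.
7) r = 14 ≠ 13, but t = 23 = 23 (second disjunct) — satisfied.
8) p + t = 8 + 23 = 31; 31 ≤ 33 — satisfied.
9) 3r - 4w = 3(14) - 4(29) = -74 — satisfied.
10) q = 2 is in {2, -1, 7} — satisfied.
11) p - w = 8 - 29 = -21 — satisfied.
12) abs(8 - 23) = 15; 15 ≤ 16 — satisfied.

All constraints are satisfied.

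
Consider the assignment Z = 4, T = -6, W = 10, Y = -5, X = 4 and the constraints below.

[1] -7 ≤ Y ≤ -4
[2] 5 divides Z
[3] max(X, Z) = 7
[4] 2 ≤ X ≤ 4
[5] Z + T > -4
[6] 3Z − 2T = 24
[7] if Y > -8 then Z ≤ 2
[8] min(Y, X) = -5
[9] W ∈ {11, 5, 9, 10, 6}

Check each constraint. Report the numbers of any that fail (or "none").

[1] Y = -5 lies in [-7, -4] — satisfied.
[2] 4 = 5×0 + 4, so 5 does not divide 4 — violated.
[3] max(4, 4) = 4, not 7 — violated.
[4] X = 4 lies in [2, 4] — satisfied.
[5] Z + T = 4 + (-6) = -2; -2 > -4 — satisfied.
[6] 3Z − 2T = 3(4) − 2(-6) = 24 — satisfied.
[7] Y = -5 > -8, so we need Z ≤ 2; but Z = 4 > 2 — violated.
[8] min(-5, 4) = -5 — satisfied.
[9] W = 10 is in {11, 5, 9, 10, 6} — satisfied.

The assignment fails constraints 2, 3, 7.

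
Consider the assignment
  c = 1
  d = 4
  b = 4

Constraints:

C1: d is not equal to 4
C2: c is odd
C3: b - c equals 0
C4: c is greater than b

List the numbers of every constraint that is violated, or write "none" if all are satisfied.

Violated: 1, 3, and 4.

C1: d = 4, but 4 is required to differ — violated.
C2: c = 1 is odd — OK.
C3: b - c = 4 - 1 = 3, not 0 — violated.
C4: c = 1, b = 4; 1 ≤ 4 (want >) — violated.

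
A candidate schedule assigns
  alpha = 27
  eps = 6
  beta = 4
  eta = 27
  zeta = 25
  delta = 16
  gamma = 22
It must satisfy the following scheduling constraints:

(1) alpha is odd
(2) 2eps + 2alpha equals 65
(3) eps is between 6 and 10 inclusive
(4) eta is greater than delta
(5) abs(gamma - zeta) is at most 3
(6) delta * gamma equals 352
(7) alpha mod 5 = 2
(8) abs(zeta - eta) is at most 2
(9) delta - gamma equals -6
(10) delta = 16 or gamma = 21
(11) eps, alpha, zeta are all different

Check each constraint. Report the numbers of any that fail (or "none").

Constraint 2 does not hold.

(1) alpha = 27 is odd — OK.
(2) 2eps + 2alpha = 2(6) + 2(27) = 66, not 65 — violated.
(3) eps = 6 lies in [6, 10] — OK.
(4) eta = 27, delta = 16; 27 > 16 — OK.
(5) abs(22 - 25) = 3; 3 ≤ 3 — OK.
(6) delta * gamma = 16 * 22 = 352 — OK.
(7) 27 mod 5 = 2 — OK.
(8) abs(25 - 27) = 2; 2 ≤ 2 — OK.
(9) delta - gamma = 16 - 22 = -6 — OK.
(10) delta = 16 = 16 (first disjunct) — OK.
(11) values 6, 27, 25 are pairwise distinct — OK.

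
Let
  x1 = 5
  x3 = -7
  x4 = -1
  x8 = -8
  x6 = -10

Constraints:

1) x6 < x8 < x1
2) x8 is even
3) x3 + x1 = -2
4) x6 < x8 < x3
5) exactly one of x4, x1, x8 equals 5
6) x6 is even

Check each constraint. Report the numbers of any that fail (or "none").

1) values -10 < -8 < 5 — OK.
2) x8 = -8 is even — OK.
3) x3 + x1 = -7 + 5 = -2 — OK.
4) values -10 < -8 < -7 — OK.
5) x4=-1, x1=5, x8=-8; 1 of them equals 5 — OK.
6) x6 = -10 is even — OK.

The assignment satisfies every constraint.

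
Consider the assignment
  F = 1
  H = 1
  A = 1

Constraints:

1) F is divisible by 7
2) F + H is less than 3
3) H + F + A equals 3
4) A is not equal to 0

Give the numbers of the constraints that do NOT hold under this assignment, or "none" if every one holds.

Constraint 1 is violated.

1) 1 = 7*0 + 1, so 7 does not divide 1 — fails.
2) F + H = 1 + 1 = 2; 2 < 3 — holds.
3) H + F + A = 1 + 1 + 1 = 3 — holds.
4) A = 1, and 1 ≠ 0 — holds.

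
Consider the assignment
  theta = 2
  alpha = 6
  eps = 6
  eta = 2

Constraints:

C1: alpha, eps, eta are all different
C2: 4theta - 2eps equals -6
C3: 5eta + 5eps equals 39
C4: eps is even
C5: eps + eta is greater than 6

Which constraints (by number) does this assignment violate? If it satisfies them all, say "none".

The assignment fails constraints 1, 2, 3.

C1: alpha = eps = 6, not all different — violated.
C2: 4theta - 2eps = 4(2) - 2(6) = -4, not -6 — violated.
C3: 5eta + 5eps = 5(2) + 5(6) = 40, not 39 — violated.
C4: eps = 6 is even — OK.
C5: eps + eta = 6 + 2 = 8; 8 > 6 — OK.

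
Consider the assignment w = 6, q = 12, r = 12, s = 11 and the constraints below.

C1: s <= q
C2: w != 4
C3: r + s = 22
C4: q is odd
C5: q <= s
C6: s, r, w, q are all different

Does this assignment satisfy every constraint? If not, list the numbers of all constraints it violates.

Violated: 3, 4, 5, and 6.

C1: s = 11, q = 12; 11 ≤ 12 — satisfied.
C2: w = 6, and 6 ≠ 4 — satisfied.
C3: r + s = 12 + 11 = 23, not 22 — violated.
C4: q = 12 is even — violated.
C5: q = 12, s = 11; 12 > 11 (want ≤) — violated.
C6: r = q = 12, not all different — violated.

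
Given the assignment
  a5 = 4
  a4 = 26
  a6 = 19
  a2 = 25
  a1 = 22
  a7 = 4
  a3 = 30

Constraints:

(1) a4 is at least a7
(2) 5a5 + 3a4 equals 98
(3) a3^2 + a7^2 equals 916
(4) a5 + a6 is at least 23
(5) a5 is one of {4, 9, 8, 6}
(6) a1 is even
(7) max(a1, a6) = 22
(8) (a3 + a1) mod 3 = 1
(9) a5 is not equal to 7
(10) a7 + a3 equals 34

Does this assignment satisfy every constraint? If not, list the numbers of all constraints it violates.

(1) a4 = 26, a7 = 4; 26 ≥ 4 — holds.
(2) 5a5 + 3a4 = 5(4) + 3(26) = 98 — holds.
(3) a3^2 + a7^2 = 30^2 + 4^2 = 900 + 16 = 916 — holds.
(4) a5 + a6 = 4 + 19 = 23; 23 ≥ 23 — holds.
(5) a5 = 4 is in {4, 9, 8, 6} — holds.
(6) a1 = 22 is even — holds.
(7) max(22, 19) = 22 — holds.
(8) a3 + a1 = 52; 52 mod 3 = 1 — holds.
(9) a5 = 4, and 4 ≠ 7 — holds.
(10) a7 + a3 = 4 + 30 = 34 — holds.

Yes — all constraints hold.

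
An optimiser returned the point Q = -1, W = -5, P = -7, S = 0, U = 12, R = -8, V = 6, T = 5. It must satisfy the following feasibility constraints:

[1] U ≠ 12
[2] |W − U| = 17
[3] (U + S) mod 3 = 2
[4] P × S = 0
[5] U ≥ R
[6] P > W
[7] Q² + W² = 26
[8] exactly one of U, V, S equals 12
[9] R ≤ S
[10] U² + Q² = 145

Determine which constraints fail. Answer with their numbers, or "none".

[1] U = 12, but 12 is required to differ — does not hold.
[2] |-5 − 12| = 17 — holds.
[3] U + S = 12; 12 mod 3 = 0, not 2 — does not hold.
[4] P × S = -7 × 0 = 0 — holds.
[5] U = 12, R = -8; 12 ≥ -8 — holds.
[6] P = -7, W = -5; -7 ≤ -5 (want >) — does not hold.
[7] Q² + W² = (-1)² + (-5)² = 1 + 25 = 26 — holds.
[8] U=12, V=6, S=0; 1 of them equals 12 — holds.
[9] R = -8, S = 0; -8 ≤ 0 — holds.
[10] U² + Q² = 12² + (-1)² = 144 + 1 = 145 — holds.

Constraints 1, 3, 6 are violated.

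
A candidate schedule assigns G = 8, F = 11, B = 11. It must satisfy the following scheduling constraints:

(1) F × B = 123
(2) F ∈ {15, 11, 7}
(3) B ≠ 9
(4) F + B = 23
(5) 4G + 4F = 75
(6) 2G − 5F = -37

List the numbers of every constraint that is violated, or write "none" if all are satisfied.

(1) F × B = 11 × 11 = 121, not 123 — does not hold.
(2) F = 11 is in {15, 11, 7} — holds.
(3) B = 11, and 11 ≠ 9 — holds.
(4) F + B = 11 + 11 = 22, not 23 — does not hold.
(5) 4G + 4F = 4(8) + 4(11) = 76, not 75 — does not hold.
(6) 2G − 5F = 2(8) − 5(11) = -39, not -37 — does not hold.

Violated: 1, 4, 5, and 6.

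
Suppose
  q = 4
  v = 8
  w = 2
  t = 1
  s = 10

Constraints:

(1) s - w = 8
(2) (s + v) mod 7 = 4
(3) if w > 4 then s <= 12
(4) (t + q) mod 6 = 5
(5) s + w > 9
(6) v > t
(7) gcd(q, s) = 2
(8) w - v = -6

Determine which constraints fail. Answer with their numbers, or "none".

None — every constraint holds.

(1) s - w = 10 - 2 = 8 — OK.
(2) s + v = 18; 18 mod 7 = 4 — OK.
(3) w = 2, not > 4; antecedent false, conditional vacuously true — OK.
(4) t + q = 5; 5 mod 6 = 5 — OK.
(5) s + w = 10 + 2 = 12; 12 > 9 — OK.
(6) v = 8, t = 1; 8 > 1 — OK.
(7) gcd(4, 10) = 2 — OK.
(8) w - v = 2 - 8 = -6 — OK.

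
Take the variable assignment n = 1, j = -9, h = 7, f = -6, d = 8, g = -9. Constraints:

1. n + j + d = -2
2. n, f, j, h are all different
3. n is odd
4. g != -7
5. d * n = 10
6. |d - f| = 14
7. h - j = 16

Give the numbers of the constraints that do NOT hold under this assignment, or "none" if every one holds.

1. n + j + d = 1 + (-9) + 8 = 0, not -2  ✘
2. values 1, -6, -9, 7 are pairwise distinct  ✔
3. n = 1 is odd  ✔
4. g = -9, and -9 ≠ -7  ✔
5. d * n = 8 * 1 = 8, not 10  ✘
6. |8 - (-6)| = 14  ✔
7. h - j = 7 - (-9) = 16  ✔

Constraints 1 and 5 are violated.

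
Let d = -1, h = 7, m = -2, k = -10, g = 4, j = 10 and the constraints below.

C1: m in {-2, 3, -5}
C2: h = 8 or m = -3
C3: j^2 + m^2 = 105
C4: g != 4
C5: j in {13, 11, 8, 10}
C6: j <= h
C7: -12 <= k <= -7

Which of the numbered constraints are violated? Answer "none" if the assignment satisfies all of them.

C1: m = -2 is in {-2, 3, -5}  yes
C2: h = 7 ≠ 8 and m = -2 ≠ -3; both disjuncts false  no
C3: j^2 + m^2 = 10^2 + (-2)^2 = 100 + 4 = 104, not 105  no
C4: g = 4, but 4 is required to differ  no
C5: j = 10 is in {13, 11, 8, 10}  yes
C6: j = 10, h = 7; 10 > 7 (want ≤)  no
C7: k = -10 lies in [-12, -7]  yes

Constraints 2, 3, 4, and 6 do not hold.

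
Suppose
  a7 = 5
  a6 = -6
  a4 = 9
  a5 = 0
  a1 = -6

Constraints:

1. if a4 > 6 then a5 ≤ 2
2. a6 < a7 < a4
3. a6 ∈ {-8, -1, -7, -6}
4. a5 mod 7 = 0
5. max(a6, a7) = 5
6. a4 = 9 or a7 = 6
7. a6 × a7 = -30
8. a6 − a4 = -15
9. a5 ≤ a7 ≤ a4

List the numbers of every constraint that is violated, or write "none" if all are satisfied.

1. a4 = 9 > 6, so we need a5 ≤ 2; a5 = 0 ≤ 2 — holds.
2. values -6 < 5 < 9 — holds.
3. a6 = -6 is in {-8, -1, -7, -6} — holds.
4. 0 mod 7 = 0 — holds.
5. max(-6, 5) = 5 — holds.
6. a4 = 9 = 9 (first disjunct) — holds.
7. a6 × a7 = -6 × 5 = -30 — holds.
8. a6 − a4 = -6 − 9 = -15 — holds.
9. values 0 ≤ 5 ≤ 9 — holds.

All constraints are satisfied.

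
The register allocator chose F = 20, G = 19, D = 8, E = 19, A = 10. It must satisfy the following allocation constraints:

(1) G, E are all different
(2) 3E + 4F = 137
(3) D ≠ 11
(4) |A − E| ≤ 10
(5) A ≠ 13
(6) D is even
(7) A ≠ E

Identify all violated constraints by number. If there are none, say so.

(1) G = E = 19, not all different  false
(2) 3E + 4F = 3(19) + 4(20) = 137  true
(3) D = 8, and 8 ≠ 11  true
(4) |10 − 19| = 9; 9 ≤ 10  true
(5) A = 10, and 10 ≠ 13  true
(6) D = 8 is even  true
(7) A = 10, E = 19; distinct  true

Constraint 1 is violated.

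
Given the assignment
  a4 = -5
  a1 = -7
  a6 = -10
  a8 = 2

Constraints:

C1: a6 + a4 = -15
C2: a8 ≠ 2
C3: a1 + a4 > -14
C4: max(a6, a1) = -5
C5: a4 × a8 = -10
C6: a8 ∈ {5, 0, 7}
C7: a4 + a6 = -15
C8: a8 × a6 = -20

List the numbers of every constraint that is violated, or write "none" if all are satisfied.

Violated: 2, 4, 6.

C1: a6 + a4 = -10 + (-5) = -15  holds
C2: a8 = 2, but 2 is required to differ  fails
C3: a1 + a4 = -7 + (-5) = -12; -12 > -14  holds
C4: max(-10, -7) = -7, not -5  fails
C5: a4 × a8 = -5 × 2 = -10  holds
C6: a8 = 2 is not in {5, 0, 7}  fails
C7: a4 + a6 = -5 + (-10) = -15  holds
C8: a8 × a6 = 2 × (-10) = -20  holds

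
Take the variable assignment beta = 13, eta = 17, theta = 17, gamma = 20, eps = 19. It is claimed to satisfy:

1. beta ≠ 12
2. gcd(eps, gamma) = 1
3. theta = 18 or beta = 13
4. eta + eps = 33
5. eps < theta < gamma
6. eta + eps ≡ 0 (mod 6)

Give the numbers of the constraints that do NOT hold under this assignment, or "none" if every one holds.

1. beta = 13, and 13 ≠ 12  ✔
2. gcd(19, 20) = 1  ✔
3. theta = 17 ≠ 18, but beta = 13 = 13 (second disjunct)  ✔
4. eta + eps = 17 + 19 = 36, not 33  ✘
5. values 19, 17, 20; eps = 19 is not < theta = 17  ✘
6. eta + eps = 36; 36 mod 6 = 0  ✔

The assignment fails constraints 4, 5.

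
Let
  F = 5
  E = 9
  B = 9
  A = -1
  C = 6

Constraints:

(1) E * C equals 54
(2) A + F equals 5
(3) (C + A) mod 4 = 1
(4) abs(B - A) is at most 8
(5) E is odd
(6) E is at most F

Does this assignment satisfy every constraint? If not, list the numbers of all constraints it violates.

No — constraints 2, 4, 6 are not satisfied.

(1) E * C = 9 * 6 = 54 — holds.
(2) A + F = -1 + 5 = 4, not 5 — fails.
(3) C + A = 5; 5 mod 4 = 1 — holds.
(4) abs(9 - (-1)) = 10; 10 > 8, exceeds bound 8 — fails.
(5) E = 9 is odd — holds.
(6) E = 9, F = 5; 9 > 5 (want ≤) — fails.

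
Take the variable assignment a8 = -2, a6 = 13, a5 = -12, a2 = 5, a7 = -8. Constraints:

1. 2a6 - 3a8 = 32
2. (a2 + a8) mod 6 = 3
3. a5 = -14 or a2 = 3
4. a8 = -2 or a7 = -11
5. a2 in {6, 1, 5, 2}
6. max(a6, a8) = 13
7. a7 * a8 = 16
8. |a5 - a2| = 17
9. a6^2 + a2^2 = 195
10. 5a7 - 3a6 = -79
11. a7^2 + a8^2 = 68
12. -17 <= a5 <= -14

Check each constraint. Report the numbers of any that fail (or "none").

1. 2a6 - 3a8 = 2(13) - 3(-2) = 32 — satisfied.
2. a2 + a8 = 3; 3 mod 6 = 3 — satisfied.
3. a5 = -12 ≠ -14 and a2 = 5 ≠ 3; both disjuncts false — violated.
4. a8 = -2 = -2 (first disjunct) — satisfied.
5. a2 = 5 is in {6, 1, 5, 2} — satisfied.
6. max(13, -2) = 13 — satisfied.
7. a7 * a8 = -8 * (-2) = 16 — satisfied.
8. |-12 - 5| = 17 — satisfied.
9. a6^2 + a2^2 = 13^2 + 5^2 = 169 + 25 = 194, not 195 — violated.
10. 5a7 - 3a6 = 5(-8) - 3(13) = -79 — satisfied.
11. a7^2 + a8^2 = (-8)^2 + (-2)^2 = 64 + 4 = 68 — satisfied.
12. a5 = -12 is outside [-17, -14] — violated.

No — constraints 3, 9, and 12 are not satisfied.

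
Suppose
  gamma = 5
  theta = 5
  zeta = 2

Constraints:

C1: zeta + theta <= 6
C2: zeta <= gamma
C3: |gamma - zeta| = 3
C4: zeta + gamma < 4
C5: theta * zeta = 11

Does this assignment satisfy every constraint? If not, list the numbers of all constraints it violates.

C1: zeta + theta = 2 + 5 = 7; 7 > 6, bound 6 not met — violated.
C2: zeta = 2, gamma = 5; 2 ≤ 5 — satisfied.
C3: |5 - 2| = 3 — satisfied.
C4: zeta + gamma = 2 + 5 = 7; 7 ≥ 4, bound 4 not met — violated.
C5: theta * zeta = 5 * 2 = 10, not 11 — violated.

The assignment fails constraints 1, 4, and 5.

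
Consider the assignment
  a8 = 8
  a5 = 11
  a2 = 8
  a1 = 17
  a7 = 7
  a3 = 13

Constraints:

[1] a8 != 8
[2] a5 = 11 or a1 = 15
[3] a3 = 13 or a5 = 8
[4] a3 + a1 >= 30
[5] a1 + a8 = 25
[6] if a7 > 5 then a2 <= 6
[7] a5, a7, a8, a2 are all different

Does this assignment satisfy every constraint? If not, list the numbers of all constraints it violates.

Constraints 1, 6, 7 are violated.

[1] a8 = 8, but 8 is required to differ — does not hold.
[2] a5 = 11 = 11 (first disjunct) — holds.
[3] a3 = 13 = 13 (first disjunct) — holds.
[4] a3 + a1 = 13 + 17 = 30; 30 ≥ 30 — holds.
[5] a1 + a8 = 17 + 8 = 25 — holds.
[6] a7 = 7 > 5, so we need a2 ≤ 6; but a2 = 8 > 6 — does not hold.
[7] a8 = a2 = 8, not all different — does not hold.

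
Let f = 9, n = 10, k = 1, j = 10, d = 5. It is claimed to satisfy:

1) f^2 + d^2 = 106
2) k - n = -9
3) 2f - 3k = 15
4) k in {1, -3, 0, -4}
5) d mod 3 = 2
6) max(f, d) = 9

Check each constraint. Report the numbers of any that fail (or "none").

No violations.

1) f^2 + d^2 = 9^2 + 5^2 = 81 + 25 = 106  true
2) k - n = 1 - 10 = -9  true
3) 2f - 3k = 2(9) - 3(1) = 15  true
4) k = 1 is in {1, -3, 0, -4}  true
5) 5 mod 3 = 2  true
6) max(9, 5) = 9  true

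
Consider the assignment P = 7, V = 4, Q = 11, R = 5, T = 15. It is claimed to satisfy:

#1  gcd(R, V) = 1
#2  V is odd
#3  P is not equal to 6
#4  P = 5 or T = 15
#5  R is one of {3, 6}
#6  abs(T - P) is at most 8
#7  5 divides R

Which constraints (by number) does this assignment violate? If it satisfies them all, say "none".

#1 gcd(5, 4) = 1 — OK.
#2 V = 4 is even — violated.
#3 P = 7, and 7 ≠ 6 — OK.
#4 P = 7 ≠ 5, but T = 15 = 15 (second disjunct) — OK.
#5 R = 5 is not in {3, 6} — violated.
#6 abs(15 - 7) = 8; 8 ≤ 8 — OK.
#7 5 / 5 = 1, so 5 divides 5 — OK.

The assignment fails constraints 2 and 5.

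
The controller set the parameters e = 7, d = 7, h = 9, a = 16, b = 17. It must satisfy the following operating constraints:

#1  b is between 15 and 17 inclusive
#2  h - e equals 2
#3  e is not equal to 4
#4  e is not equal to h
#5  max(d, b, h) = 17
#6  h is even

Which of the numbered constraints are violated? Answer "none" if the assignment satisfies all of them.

#1 b = 17 lies in [15, 17]  OK
#2 h - e = 9 - 7 = 2  OK
#3 e = 7, and 7 ≠ 4  OK
#4 e = 7, h = 9; distinct  OK
#5 max(7, 17, 9) = 17  OK
#6 h = 9 is odd  FAIL

Constraint 6 does not hold.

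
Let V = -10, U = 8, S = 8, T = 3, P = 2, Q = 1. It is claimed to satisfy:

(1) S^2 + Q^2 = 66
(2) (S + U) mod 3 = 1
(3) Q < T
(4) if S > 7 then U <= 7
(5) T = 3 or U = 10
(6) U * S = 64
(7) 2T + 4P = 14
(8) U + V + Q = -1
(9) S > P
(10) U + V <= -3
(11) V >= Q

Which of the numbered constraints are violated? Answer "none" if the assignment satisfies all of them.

(1) S^2 + Q^2 = 8^2 + 1^2 = 64 + 1 = 65, not 66  no
(2) S + U = 16; 16 mod 3 = 1  yes
(3) Q = 1, T = 3; 1 < 3  yes
(4) S = 8 > 7, so we need U ≤ 7; but U = 8 > 7  no
(5) T = 3 = 3 (first disjunct)  yes
(6) U * S = 8 * 8 = 64  yes
(7) 2T + 4P = 2(3) + 4(2) = 14  yes
(8) U + V + Q = 8 + (-10) + 1 = -1  yes
(9) S = 8, P = 2; 8 > 2  yes
(10) U + V = 8 + (-10) = -2; -2 > -3, bound -3 not met  no
(11) V = -10, Q = 1; -10 < 1 (want ≥)  no

Violated: 1, 4, 10, and 11.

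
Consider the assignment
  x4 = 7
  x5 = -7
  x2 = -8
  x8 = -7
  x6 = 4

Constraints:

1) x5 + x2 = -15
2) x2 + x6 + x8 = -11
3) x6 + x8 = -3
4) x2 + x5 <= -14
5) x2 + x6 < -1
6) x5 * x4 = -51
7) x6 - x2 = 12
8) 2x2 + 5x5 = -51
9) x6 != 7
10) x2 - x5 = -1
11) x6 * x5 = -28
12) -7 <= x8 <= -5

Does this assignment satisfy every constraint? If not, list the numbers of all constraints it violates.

Violated: 6.

1) x5 + x2 = -7 + (-8) = -15  OK
2) x2 + x6 + x8 = -8 + 4 + (-7) = -11  OK
3) x6 + x8 = 4 + (-7) = -3  OK
4) x2 + x5 = -8 + (-7) = -15; -15 ≤ -14  OK
5) x2 + x6 = -8 + 4 = -4; -4 < -1  OK
6) x5 * x4 = -7 * 7 = -49, not -51  FAIL
7) x6 - x2 = 4 - (-8) = 12  OK
8) 2x2 + 5x5 = 2(-8) + 5(-7) = -51  OK
9) x6 = 4, and 4 ≠ 7  OK
10) x2 - x5 = -8 - (-7) = -1  OK
11) x6 * x5 = 4 * (-7) = -28  OK
12) x8 = -7 lies in [-7, -5]  OK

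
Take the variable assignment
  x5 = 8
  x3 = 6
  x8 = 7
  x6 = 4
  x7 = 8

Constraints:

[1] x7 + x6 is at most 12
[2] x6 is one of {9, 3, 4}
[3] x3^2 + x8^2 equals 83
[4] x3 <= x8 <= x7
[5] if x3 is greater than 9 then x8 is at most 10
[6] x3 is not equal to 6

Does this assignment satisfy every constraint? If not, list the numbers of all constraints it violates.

Constraints 3, 6 are violated.

[1] x7 + x6 = 8 + 4 = 12; 12 ≤ 12  OK
[2] x6 = 4 is in {9, 3, 4}  OK
[3] x3^2 + x8^2 = 6^2 + 7^2 = 36 + 49 = 85, not 83  FAIL
[4] values 6 <= 7 <= 8  OK
[5] x3 = 6, not > 9; antecedent false, conditional vacuously true  OK
[6] x3 = 6, but 6 is required to differ  FAIL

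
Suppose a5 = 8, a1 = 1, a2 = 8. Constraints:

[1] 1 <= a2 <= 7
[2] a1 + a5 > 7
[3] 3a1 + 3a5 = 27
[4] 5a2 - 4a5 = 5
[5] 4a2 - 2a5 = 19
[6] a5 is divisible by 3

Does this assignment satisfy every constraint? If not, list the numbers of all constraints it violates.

[1] a2 = 8 is outside [1, 7] — fails.
[2] a1 + a5 = 1 + 8 = 9; 9 > 7 — holds.
[3] 3a1 + 3a5 = 3(1) + 3(8) = 27 — holds.
[4] 5a2 - 4a5 = 5(8) - 4(8) = 8, not 5 — fails.
[5] 4a2 - 2a5 = 4(8) - 2(8) = 16, not 19 — fails.
[6] 8 = 3*2 + 2, so 3 does not divide 8 — fails.

The assignment fails constraints 1, 4, 5, and 6.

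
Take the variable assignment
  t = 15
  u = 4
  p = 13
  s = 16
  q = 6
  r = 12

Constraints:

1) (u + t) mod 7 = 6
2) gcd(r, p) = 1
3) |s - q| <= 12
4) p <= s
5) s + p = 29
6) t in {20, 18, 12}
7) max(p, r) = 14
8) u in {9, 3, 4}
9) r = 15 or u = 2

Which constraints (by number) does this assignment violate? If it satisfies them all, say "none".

1) u + t = 19; 19 mod 7 = 5, not 6  ✗
2) gcd(12, 13) = 1  ✓
3) |16 - 6| = 10; 10 ≤ 12  ✓
4) p = 13, s = 16; 13 ≤ 16  ✓
5) s + p = 16 + 13 = 29  ✓
6) t = 15 is not in {20, 18, 12}  ✗
7) max(13, 12) = 13, not 14  ✗
8) u = 4 is in {9, 3, 4}  ✓
9) r = 12 ≠ 15 and u = 4 ≠ 2; both disjuncts false  ✗

The assignment fails constraints 1, 6, 7, 9.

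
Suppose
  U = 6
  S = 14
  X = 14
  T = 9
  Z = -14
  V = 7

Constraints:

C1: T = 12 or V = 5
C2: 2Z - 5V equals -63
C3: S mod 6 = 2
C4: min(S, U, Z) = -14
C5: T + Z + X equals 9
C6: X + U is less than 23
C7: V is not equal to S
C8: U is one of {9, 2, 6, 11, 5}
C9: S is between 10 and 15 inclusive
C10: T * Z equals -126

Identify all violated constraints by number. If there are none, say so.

C1: T = 9 ≠ 12 and V = 7 ≠ 5; both disjuncts false — fails.
C2: 2Z - 5V = 2(-14) - 5(7) = -63 — holds.
C3: 14 mod 6 = 2 — holds.
C4: min(14, 6, -14) = -14 — holds.
C5: T + Z + X = 9 + (-14) + 14 = 9 — holds.
C6: X + U = 14 + 6 = 20; 20 < 23 — holds.
C7: V = 7, S = 14; distinct — holds.
C8: U = 6 is in {9, 2, 6, 11, 5} — holds.
C9: S = 14 lies in [10, 15] — holds.
C10: T * Z = 9 * (-14) = -126 — holds.

Constraint 1 is violated.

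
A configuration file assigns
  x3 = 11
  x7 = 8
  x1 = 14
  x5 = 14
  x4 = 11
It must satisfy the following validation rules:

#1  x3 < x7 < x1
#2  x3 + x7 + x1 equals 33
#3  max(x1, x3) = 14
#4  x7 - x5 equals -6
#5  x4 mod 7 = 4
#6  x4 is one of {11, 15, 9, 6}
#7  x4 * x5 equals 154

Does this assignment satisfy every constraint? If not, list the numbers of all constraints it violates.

#1 values 11, 8, 14; x3 = 11 is not < x7 = 8 — fails.
#2 x3 + x7 + x1 = 11 + 8 + 14 = 33 — holds.
#3 max(14, 11) = 14 — holds.
#4 x7 - x5 = 8 - 14 = -6 — holds.
#5 11 mod 7 = 4 — holds.
#6 x4 = 11 is in {11, 15, 9, 6} — holds.
#7 x4 * x5 = 11 * 14 = 154 — holds.

Constraint 1 does not hold.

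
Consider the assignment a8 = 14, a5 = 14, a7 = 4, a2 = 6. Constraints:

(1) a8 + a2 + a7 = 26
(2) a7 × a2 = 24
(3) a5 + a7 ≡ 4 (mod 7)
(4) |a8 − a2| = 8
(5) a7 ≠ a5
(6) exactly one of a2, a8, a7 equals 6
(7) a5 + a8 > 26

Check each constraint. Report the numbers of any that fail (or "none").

(1) a8 + a2 + a7 = 14 + 6 + 4 = 24, not 26 — does not hold.
(2) a7 × a2 = 4 × 6 = 24 — holds.
(3) a5 + a7 = 18; 18 mod 7 = 4 — holds.
(4) |14 − 6| = 8 — holds.
(5) a7 = 4, a5 = 14; distinct — holds.
(6) a2=6, a8=14, a7=4; 1 of them equals 6 — holds.
(7) a5 + a8 = 14 + 14 = 28; 28 > 26 — holds.

Constraint 1 is violated.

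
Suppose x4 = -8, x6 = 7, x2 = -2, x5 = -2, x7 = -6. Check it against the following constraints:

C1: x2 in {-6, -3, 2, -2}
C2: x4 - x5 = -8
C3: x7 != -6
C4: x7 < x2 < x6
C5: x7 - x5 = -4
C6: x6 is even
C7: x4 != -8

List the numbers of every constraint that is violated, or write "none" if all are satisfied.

C1: x2 = -2 is in {-6, -3, 2, -2} — holds.
C2: x4 - x5 = -8 - (-2) = -6, not -8 — does not hold.
C3: x7 = -6, but -6 is required to differ — does not hold.
C4: values -6 < -2 < 7 — holds.
C5: x7 - x5 = -6 - (-2) = -4 — holds.
C6: x6 = 7 is odd — does not hold.
C7: x4 = -8, but -8 is required to differ — does not hold.

The assignment fails constraints 2, 3, 6, and 7.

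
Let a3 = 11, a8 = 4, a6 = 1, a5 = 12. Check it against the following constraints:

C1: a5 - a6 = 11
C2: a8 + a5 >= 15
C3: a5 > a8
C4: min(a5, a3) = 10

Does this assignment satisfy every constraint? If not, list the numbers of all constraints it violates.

No — constraint 4 is not satisfied.

C1: a5 - a6 = 12 - 1 = 11  holds
C2: a8 + a5 = 4 + 12 = 16; 16 ≥ 15  holds
C3: a5 = 12, a8 = 4; 12 > 4  holds
C4: min(12, 11) = 11, not 10  fails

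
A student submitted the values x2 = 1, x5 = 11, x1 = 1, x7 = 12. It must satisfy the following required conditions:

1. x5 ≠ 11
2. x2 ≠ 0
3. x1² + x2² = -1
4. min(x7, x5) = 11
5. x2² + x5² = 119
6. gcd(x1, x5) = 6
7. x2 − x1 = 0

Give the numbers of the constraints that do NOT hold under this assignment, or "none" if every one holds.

1. x5 = 11, but 11 is required to differ  no
2. x2 = 1, and 1 ≠ 0  yes
3. x1² + x2² = 1² + 1² = 1 + 1 = 2, not -1  no
4. min(12, 11) = 11  yes
5. x2² + x5² = 1² + 11² = 1 + 121 = 122, not 119  no
6. gcd(1, 11) = 1, not 6  no
7. x2 − x1 = 1 − 1 = 0  yes

The assignment fails constraints 1, 3, 5, 6.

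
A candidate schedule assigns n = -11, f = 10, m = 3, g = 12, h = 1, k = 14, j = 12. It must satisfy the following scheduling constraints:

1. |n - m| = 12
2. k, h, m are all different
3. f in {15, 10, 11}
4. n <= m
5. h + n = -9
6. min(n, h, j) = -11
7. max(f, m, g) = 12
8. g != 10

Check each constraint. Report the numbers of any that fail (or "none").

1. |-11 - 3| = 14, not 12 — fails.
2. values 14, 1, 3 are pairwise distinct — holds.
3. f = 10 is in {15, 10, 11} — holds.
4. n = -11, m = 3; -11 ≤ 3 — holds.
5. h + n = 1 + (-11) = -10, not -9 — fails.
6. min(-11, 1, 12) = -11 — holds.
7. max(10, 3, 12) = 12 — holds.
8. g = 12, and 12 ≠ 10 — holds.

The assignment fails constraints 1 and 5.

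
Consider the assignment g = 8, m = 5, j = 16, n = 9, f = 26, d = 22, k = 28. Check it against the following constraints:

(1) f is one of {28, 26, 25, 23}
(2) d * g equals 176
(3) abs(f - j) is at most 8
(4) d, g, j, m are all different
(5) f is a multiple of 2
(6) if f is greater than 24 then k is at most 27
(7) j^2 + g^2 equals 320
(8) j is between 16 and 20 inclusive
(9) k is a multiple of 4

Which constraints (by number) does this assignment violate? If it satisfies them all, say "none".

(1) f = 26 is in {28, 26, 25, 23}  holds
(2) d * g = 22 * 8 = 176  holds
(3) abs(26 - 16) = 10; 10 > 8, exceeds bound 8  fails
(4) values 22, 8, 16, 5 are pairwise distinct  holds
(5) 26 / 2 = 13, so 2 divides 26  holds
(6) f = 26 > 24, so we need k ≤ 27; but k = 28 > 27  fails
(7) j^2 + g^2 = 16^2 + 8^2 = 256 + 64 = 320  holds
(8) j = 16 lies in [16, 20]  holds
(9) 28 / 4 = 7, so 4 divides 28  holds

Constraints 3 and 6 do not hold.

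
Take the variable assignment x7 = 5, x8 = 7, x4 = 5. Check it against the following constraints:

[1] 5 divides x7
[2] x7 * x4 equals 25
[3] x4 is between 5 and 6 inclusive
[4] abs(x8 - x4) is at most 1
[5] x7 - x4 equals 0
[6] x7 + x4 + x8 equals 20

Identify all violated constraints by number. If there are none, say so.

[1] 5 / 5 = 1, so 5 divides 5  true
[2] x7 * x4 = 5 * 5 = 25  true
[3] x4 = 5 lies in [5, 6]  true
[4] abs(7 - 5) = 2; 2 > 1, exceeds bound 1  false
[5] x7 - x4 = 5 - 5 = 0  true
[6] x7 + x4 + x8 = 5 + 5 + 7 = 17, not 20  false

The assignment fails constraints 4, 6.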